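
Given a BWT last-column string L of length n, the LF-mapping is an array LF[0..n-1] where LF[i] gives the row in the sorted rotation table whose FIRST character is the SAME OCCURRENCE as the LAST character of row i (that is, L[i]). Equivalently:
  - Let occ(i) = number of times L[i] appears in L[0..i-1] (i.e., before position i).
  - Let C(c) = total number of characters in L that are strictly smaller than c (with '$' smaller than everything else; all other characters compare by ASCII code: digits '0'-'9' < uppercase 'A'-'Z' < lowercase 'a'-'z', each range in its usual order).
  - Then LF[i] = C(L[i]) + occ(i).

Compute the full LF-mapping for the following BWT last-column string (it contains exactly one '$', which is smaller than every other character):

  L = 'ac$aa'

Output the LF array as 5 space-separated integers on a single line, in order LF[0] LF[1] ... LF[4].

Answer: 1 4 0 2 3

Derivation:
Char counts: '$':1, 'a':3, 'c':1
C (first-col start): C('$')=0, C('a')=1, C('c')=4
L[0]='a': occ=0, LF[0]=C('a')+0=1+0=1
L[1]='c': occ=0, LF[1]=C('c')+0=4+0=4
L[2]='$': occ=0, LF[2]=C('$')+0=0+0=0
L[3]='a': occ=1, LF[3]=C('a')+1=1+1=2
L[4]='a': occ=2, LF[4]=C('a')+2=1+2=3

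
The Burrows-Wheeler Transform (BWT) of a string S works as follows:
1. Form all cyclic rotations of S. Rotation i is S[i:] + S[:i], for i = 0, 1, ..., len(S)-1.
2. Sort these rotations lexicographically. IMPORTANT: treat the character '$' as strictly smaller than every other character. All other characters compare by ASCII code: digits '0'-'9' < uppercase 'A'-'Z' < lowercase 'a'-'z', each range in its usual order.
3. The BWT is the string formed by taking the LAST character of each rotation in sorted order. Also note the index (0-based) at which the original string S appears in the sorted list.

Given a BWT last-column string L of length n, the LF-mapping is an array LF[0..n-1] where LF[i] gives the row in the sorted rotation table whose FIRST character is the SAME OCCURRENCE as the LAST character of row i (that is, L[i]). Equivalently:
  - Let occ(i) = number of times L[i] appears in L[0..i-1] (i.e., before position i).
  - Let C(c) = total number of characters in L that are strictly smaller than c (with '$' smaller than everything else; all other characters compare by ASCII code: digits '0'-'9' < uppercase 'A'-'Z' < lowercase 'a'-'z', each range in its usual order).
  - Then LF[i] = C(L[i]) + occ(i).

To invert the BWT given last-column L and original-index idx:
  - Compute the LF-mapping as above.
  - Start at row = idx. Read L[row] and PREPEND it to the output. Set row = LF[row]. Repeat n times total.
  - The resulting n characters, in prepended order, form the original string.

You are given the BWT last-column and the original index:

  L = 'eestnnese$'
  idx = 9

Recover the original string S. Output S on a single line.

LF mapping: 1 2 7 9 5 6 3 8 4 0
Walk LF starting at row 9, prepending L[row]:
  step 1: row=9, L[9]='$', prepend. Next row=LF[9]=0
  step 2: row=0, L[0]='e', prepend. Next row=LF[0]=1
  step 3: row=1, L[1]='e', prepend. Next row=LF[1]=2
  step 4: row=2, L[2]='s', prepend. Next row=LF[2]=7
  step 5: row=7, L[7]='s', prepend. Next row=LF[7]=8
  step 6: row=8, L[8]='e', prepend. Next row=LF[8]=4
  step 7: row=4, L[4]='n', prepend. Next row=LF[4]=5
  step 8: row=5, L[5]='n', prepend. Next row=LF[5]=6
  step 9: row=6, L[6]='e', prepend. Next row=LF[6]=3
  step 10: row=3, L[3]='t', prepend. Next row=LF[3]=9
Reversed output: tennessee$

Answer: tennessee$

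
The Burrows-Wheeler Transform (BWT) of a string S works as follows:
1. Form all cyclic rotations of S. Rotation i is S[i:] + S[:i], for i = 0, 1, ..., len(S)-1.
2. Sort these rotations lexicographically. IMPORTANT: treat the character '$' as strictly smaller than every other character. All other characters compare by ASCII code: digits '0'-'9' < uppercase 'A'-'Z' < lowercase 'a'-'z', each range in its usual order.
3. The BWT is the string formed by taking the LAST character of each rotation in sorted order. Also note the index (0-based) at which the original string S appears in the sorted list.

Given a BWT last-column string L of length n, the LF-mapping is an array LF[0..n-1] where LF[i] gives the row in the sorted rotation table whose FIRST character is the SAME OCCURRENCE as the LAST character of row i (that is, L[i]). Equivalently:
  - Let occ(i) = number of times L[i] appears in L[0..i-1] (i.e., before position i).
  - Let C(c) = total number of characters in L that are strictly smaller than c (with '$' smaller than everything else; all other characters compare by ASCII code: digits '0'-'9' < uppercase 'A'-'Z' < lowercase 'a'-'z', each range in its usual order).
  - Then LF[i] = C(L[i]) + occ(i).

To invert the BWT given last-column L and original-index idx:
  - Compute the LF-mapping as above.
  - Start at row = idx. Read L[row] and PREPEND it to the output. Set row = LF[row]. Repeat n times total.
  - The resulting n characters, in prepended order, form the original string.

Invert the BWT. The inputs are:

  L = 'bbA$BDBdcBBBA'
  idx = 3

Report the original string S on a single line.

Answer: BBBbAAdBcDBb$

Derivation:
LF mapping: 9 10 1 0 3 8 4 12 11 5 6 7 2
Walk LF starting at row 3, prepending L[row]:
  step 1: row=3, L[3]='$', prepend. Next row=LF[3]=0
  step 2: row=0, L[0]='b', prepend. Next row=LF[0]=9
  step 3: row=9, L[9]='B', prepend. Next row=LF[9]=5
  step 4: row=5, L[5]='D', prepend. Next row=LF[5]=8
  step 5: row=8, L[8]='c', prepend. Next row=LF[8]=11
  step 6: row=11, L[11]='B', prepend. Next row=LF[11]=7
  step 7: row=7, L[7]='d', prepend. Next row=LF[7]=12
  step 8: row=12, L[12]='A', prepend. Next row=LF[12]=2
  step 9: row=2, L[2]='A', prepend. Next row=LF[2]=1
  step 10: row=1, L[1]='b', prepend. Next row=LF[1]=10
  step 11: row=10, L[10]='B', prepend. Next row=LF[10]=6
  step 12: row=6, L[6]='B', prepend. Next row=LF[6]=4
  step 13: row=4, L[4]='B', prepend. Next row=LF[4]=3
Reversed output: BBBbAAdBcDBb$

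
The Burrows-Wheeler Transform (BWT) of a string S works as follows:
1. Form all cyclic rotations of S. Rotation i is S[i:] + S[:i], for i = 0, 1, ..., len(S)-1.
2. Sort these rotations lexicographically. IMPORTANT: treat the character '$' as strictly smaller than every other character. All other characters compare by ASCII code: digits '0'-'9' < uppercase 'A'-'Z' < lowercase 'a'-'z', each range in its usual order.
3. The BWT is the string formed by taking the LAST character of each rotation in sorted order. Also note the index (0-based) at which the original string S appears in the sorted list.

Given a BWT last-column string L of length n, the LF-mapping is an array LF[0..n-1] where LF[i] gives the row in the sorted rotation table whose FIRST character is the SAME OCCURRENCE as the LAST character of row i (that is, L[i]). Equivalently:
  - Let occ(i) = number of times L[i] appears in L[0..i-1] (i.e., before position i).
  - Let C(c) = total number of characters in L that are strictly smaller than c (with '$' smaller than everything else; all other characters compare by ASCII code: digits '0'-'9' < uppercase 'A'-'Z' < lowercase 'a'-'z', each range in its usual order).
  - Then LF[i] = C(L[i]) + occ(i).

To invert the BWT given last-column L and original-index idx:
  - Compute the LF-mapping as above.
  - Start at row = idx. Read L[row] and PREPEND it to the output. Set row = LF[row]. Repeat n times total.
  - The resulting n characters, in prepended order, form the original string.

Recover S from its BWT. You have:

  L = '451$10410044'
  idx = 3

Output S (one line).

Answer: 04450110414$

Derivation:
LF mapping: 7 11 4 0 5 1 8 6 2 3 9 10
Walk LF starting at row 3, prepending L[row]:
  step 1: row=3, L[3]='$', prepend. Next row=LF[3]=0
  step 2: row=0, L[0]='4', prepend. Next row=LF[0]=7
  step 3: row=7, L[7]='1', prepend. Next row=LF[7]=6
  step 4: row=6, L[6]='4', prepend. Next row=LF[6]=8
  step 5: row=8, L[8]='0', prepend. Next row=LF[8]=2
  step 6: row=2, L[2]='1', prepend. Next row=LF[2]=4
  step 7: row=4, L[4]='1', prepend. Next row=LF[4]=5
  step 8: row=5, L[5]='0', prepend. Next row=LF[5]=1
  step 9: row=1, L[1]='5', prepend. Next row=LF[1]=11
  step 10: row=11, L[11]='4', prepend. Next row=LF[11]=10
  step 11: row=10, L[10]='4', prepend. Next row=LF[10]=9
  step 12: row=9, L[9]='0', prepend. Next row=LF[9]=3
Reversed output: 04450110414$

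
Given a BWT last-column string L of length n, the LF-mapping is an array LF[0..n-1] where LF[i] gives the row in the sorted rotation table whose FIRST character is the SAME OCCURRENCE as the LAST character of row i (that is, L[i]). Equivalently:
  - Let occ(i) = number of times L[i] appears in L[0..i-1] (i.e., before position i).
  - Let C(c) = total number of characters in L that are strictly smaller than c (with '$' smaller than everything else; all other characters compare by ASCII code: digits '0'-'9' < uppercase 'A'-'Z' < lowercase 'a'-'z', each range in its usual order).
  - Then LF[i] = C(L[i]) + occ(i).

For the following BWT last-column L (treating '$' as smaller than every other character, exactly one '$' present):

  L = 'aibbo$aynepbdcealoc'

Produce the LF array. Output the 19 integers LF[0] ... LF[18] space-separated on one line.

Char counts: '$':1, 'a':3, 'b':3, 'c':2, 'd':1, 'e':2, 'i':1, 'l':1, 'n':1, 'o':2, 'p':1, 'y':1
C (first-col start): C('$')=0, C('a')=1, C('b')=4, C('c')=7, C('d')=9, C('e')=10, C('i')=12, C('l')=13, C('n')=14, C('o')=15, C('p')=17, C('y')=18
L[0]='a': occ=0, LF[0]=C('a')+0=1+0=1
L[1]='i': occ=0, LF[1]=C('i')+0=12+0=12
L[2]='b': occ=0, LF[2]=C('b')+0=4+0=4
L[3]='b': occ=1, LF[3]=C('b')+1=4+1=5
L[4]='o': occ=0, LF[4]=C('o')+0=15+0=15
L[5]='$': occ=0, LF[5]=C('$')+0=0+0=0
L[6]='a': occ=1, LF[6]=C('a')+1=1+1=2
L[7]='y': occ=0, LF[7]=C('y')+0=18+0=18
L[8]='n': occ=0, LF[8]=C('n')+0=14+0=14
L[9]='e': occ=0, LF[9]=C('e')+0=10+0=10
L[10]='p': occ=0, LF[10]=C('p')+0=17+0=17
L[11]='b': occ=2, LF[11]=C('b')+2=4+2=6
L[12]='d': occ=0, LF[12]=C('d')+0=9+0=9
L[13]='c': occ=0, LF[13]=C('c')+0=7+0=7
L[14]='e': occ=1, LF[14]=C('e')+1=10+1=11
L[15]='a': occ=2, LF[15]=C('a')+2=1+2=3
L[16]='l': occ=0, LF[16]=C('l')+0=13+0=13
L[17]='o': occ=1, LF[17]=C('o')+1=15+1=16
L[18]='c': occ=1, LF[18]=C('c')+1=7+1=8

Answer: 1 12 4 5 15 0 2 18 14 10 17 6 9 7 11 3 13 16 8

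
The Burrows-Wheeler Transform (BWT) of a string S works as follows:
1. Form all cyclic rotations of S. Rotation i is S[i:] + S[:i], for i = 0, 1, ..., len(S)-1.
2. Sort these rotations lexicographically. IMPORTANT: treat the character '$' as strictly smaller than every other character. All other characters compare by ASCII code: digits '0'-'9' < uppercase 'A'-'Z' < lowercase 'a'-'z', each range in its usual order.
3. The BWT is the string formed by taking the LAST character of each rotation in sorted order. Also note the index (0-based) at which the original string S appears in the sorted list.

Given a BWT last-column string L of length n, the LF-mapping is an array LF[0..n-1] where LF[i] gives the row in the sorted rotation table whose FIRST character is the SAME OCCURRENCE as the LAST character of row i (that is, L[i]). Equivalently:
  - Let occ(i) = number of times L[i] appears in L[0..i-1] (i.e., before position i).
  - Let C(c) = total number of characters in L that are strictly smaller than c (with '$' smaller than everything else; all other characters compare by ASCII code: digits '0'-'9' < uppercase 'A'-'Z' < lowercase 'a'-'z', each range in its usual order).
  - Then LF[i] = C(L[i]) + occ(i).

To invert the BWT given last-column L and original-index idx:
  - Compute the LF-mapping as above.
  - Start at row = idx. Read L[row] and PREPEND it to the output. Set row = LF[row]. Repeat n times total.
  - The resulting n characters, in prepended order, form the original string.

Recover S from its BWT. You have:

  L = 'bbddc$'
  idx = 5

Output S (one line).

LF mapping: 1 2 4 5 3 0
Walk LF starting at row 5, prepending L[row]:
  step 1: row=5, L[5]='$', prepend. Next row=LF[5]=0
  step 2: row=0, L[0]='b', prepend. Next row=LF[0]=1
  step 3: row=1, L[1]='b', prepend. Next row=LF[1]=2
  step 4: row=2, L[2]='d', prepend. Next row=LF[2]=4
  step 5: row=4, L[4]='c', prepend. Next row=LF[4]=3
  step 6: row=3, L[3]='d', prepend. Next row=LF[3]=5
Reversed output: dcdbb$

Answer: dcdbb$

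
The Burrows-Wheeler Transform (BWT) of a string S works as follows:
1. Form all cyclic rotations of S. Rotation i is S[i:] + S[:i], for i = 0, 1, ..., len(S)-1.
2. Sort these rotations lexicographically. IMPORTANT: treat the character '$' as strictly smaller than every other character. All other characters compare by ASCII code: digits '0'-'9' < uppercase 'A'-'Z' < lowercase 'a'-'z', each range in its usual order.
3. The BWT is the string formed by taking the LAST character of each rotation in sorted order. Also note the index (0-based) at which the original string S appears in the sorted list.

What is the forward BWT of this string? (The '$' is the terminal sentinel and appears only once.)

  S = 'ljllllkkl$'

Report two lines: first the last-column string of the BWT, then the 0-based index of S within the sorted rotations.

All 10 rotations (rotation i = S[i:]+S[:i]):
  rot[0] = ljllllkkl$
  rot[1] = jllllkkl$l
  rot[2] = llllkkl$lj
  rot[3] = lllkkl$ljl
  rot[4] = llkkl$ljll
  rot[5] = lkkl$ljlll
  rot[6] = kkl$ljllll
  rot[7] = kl$ljllllk
  rot[8] = l$ljllllkk
  rot[9] = $ljllllkkl
Sorted (with $ < everything):
  sorted[0] = $ljllllkkl  (last char: 'l')
  sorted[1] = jllllkkl$l  (last char: 'l')
  sorted[2] = kkl$ljllll  (last char: 'l')
  sorted[3] = kl$ljllllk  (last char: 'k')
  sorted[4] = l$ljllllkk  (last char: 'k')
  sorted[5] = ljllllkkl$  (last char: '$')
  sorted[6] = lkkl$ljlll  (last char: 'l')
  sorted[7] = llkkl$ljll  (last char: 'l')
  sorted[8] = lllkkl$ljl  (last char: 'l')
  sorted[9] = llllkkl$lj  (last char: 'j')
Last column: lllkk$lllj
Original string S is at sorted index 5

Answer: lllkk$lllj
5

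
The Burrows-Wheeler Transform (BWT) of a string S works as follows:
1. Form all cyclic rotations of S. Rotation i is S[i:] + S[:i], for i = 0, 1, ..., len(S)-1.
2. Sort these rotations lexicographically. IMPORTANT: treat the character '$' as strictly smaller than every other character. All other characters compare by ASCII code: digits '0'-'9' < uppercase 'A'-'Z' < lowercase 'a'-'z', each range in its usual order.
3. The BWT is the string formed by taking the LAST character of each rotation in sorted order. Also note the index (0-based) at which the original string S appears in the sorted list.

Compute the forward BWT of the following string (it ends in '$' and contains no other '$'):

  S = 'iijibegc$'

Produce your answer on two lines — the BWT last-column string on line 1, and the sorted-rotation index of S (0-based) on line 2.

Answer: cigbej$ii
6

Derivation:
All 9 rotations (rotation i = S[i:]+S[:i]):
  rot[0] = iijibegc$
  rot[1] = ijibegc$i
  rot[2] = jibegc$ii
  rot[3] = ibegc$iij
  rot[4] = begc$iiji
  rot[5] = egc$iijib
  rot[6] = gc$iijibe
  rot[7] = c$iijibeg
  rot[8] = $iijibegc
Sorted (with $ < everything):
  sorted[0] = $iijibegc  (last char: 'c')
  sorted[1] = begc$iiji  (last char: 'i')
  sorted[2] = c$iijibeg  (last char: 'g')
  sorted[3] = egc$iijib  (last char: 'b')
  sorted[4] = gc$iijibe  (last char: 'e')
  sorted[5] = ibegc$iij  (last char: 'j')
  sorted[6] = iijibegc$  (last char: '$')
  sorted[7] = ijibegc$i  (last char: 'i')
  sorted[8] = jibegc$ii  (last char: 'i')
Last column: cigbej$ii
Original string S is at sorted index 6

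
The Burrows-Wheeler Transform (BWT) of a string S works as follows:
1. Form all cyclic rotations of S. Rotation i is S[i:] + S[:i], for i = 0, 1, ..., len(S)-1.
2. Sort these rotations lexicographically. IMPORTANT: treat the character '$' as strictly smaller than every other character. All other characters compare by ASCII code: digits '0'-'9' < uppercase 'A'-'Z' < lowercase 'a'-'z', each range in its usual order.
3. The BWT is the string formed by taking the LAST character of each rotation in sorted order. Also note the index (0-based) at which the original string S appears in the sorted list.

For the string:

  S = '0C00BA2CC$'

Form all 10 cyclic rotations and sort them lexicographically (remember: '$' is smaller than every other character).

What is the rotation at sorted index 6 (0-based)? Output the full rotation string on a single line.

Answer: BA2CC$0C00

Derivation:
All 10 rotations (rotation i = S[i:]+S[:i]):
  rot[0] = 0C00BA2CC$
  rot[1] = C00BA2CC$0
  rot[2] = 00BA2CC$0C
  rot[3] = 0BA2CC$0C0
  rot[4] = BA2CC$0C00
  rot[5] = A2CC$0C00B
  rot[6] = 2CC$0C00BA
  rot[7] = CC$0C00BA2
  rot[8] = C$0C00BA2C
  rot[9] = $0C00BA2CC
Sorted (with $ < everything):
  sorted[0] = $0C00BA2CC
  sorted[1] = 00BA2CC$0C
  sorted[2] = 0BA2CC$0C0
  sorted[3] = 0C00BA2CC$
  sorted[4] = 2CC$0C00BA
  sorted[5] = A2CC$0C00B
  sorted[6] = BA2CC$0C00
  sorted[7] = C$0C00BA2C
  sorted[8] = C00BA2CC$0
  sorted[9] = CC$0C00BA2
sorted[6] = BA2CC$0C00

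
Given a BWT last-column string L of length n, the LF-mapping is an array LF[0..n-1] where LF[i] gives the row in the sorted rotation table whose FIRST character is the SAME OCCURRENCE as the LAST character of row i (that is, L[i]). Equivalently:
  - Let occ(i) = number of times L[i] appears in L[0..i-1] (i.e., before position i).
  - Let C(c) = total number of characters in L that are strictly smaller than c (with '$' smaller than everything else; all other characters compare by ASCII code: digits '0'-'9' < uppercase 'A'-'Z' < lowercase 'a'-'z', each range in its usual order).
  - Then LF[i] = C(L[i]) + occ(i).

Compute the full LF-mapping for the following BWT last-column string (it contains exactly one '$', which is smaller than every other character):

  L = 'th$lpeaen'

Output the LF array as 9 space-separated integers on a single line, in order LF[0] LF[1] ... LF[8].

Char counts: '$':1, 'a':1, 'e':2, 'h':1, 'l':1, 'n':1, 'p':1, 't':1
C (first-col start): C('$')=0, C('a')=1, C('e')=2, C('h')=4, C('l')=5, C('n')=6, C('p')=7, C('t')=8
L[0]='t': occ=0, LF[0]=C('t')+0=8+0=8
L[1]='h': occ=0, LF[1]=C('h')+0=4+0=4
L[2]='$': occ=0, LF[2]=C('$')+0=0+0=0
L[3]='l': occ=0, LF[3]=C('l')+0=5+0=5
L[4]='p': occ=0, LF[4]=C('p')+0=7+0=7
L[5]='e': occ=0, LF[5]=C('e')+0=2+0=2
L[6]='a': occ=0, LF[6]=C('a')+0=1+0=1
L[7]='e': occ=1, LF[7]=C('e')+1=2+1=3
L[8]='n': occ=0, LF[8]=C('n')+0=6+0=6

Answer: 8 4 0 5 7 2 1 3 6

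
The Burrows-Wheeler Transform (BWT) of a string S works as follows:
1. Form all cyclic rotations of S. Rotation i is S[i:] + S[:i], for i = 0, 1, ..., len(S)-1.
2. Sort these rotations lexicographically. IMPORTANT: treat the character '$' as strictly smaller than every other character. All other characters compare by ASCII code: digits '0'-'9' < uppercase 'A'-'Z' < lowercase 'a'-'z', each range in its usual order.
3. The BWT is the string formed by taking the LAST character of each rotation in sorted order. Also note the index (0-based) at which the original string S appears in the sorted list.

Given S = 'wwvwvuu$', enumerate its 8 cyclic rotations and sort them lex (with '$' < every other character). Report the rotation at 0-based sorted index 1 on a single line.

Answer: u$wwvwvu

Derivation:
All 8 rotations (rotation i = S[i:]+S[:i]):
  rot[0] = wwvwvuu$
  rot[1] = wvwvuu$w
  rot[2] = vwvuu$ww
  rot[3] = wvuu$wwv
  rot[4] = vuu$wwvw
  rot[5] = uu$wwvwv
  rot[6] = u$wwvwvu
  rot[7] = $wwvwvuu
Sorted (with $ < everything):
  sorted[0] = $wwvwvuu
  sorted[1] = u$wwvwvu
  sorted[2] = uu$wwvwv
  sorted[3] = vuu$wwvw
  sorted[4] = vwvuu$ww
  sorted[5] = wvuu$wwv
  sorted[6] = wvwvuu$w
  sorted[7] = wwvwvuu$
sorted[1] = u$wwvwvu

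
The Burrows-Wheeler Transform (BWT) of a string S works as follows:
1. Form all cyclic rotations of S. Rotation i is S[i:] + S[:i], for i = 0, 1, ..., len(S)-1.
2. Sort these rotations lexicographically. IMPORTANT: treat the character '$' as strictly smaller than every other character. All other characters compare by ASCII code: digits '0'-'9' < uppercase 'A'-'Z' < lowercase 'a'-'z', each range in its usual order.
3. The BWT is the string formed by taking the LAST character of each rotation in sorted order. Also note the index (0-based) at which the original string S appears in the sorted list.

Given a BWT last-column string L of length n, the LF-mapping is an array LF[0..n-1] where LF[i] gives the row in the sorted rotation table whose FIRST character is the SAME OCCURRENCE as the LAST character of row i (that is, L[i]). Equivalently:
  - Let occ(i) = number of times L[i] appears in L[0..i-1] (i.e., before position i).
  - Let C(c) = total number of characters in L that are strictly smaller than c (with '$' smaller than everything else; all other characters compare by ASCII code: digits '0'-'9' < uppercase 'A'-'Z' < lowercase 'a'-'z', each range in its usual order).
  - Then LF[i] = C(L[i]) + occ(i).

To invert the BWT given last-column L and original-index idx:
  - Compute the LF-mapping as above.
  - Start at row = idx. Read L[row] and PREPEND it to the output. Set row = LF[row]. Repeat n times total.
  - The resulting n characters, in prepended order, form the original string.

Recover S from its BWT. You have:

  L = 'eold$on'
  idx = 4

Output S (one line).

Answer: noodle$

Derivation:
LF mapping: 2 5 3 1 0 6 4
Walk LF starting at row 4, prepending L[row]:
  step 1: row=4, L[4]='$', prepend. Next row=LF[4]=0
  step 2: row=0, L[0]='e', prepend. Next row=LF[0]=2
  step 3: row=2, L[2]='l', prepend. Next row=LF[2]=3
  step 4: row=3, L[3]='d', prepend. Next row=LF[3]=1
  step 5: row=1, L[1]='o', prepend. Next row=LF[1]=5
  step 6: row=5, L[5]='o', prepend. Next row=LF[5]=6
  step 7: row=6, L[6]='n', prepend. Next row=LF[6]=4
Reversed output: noodle$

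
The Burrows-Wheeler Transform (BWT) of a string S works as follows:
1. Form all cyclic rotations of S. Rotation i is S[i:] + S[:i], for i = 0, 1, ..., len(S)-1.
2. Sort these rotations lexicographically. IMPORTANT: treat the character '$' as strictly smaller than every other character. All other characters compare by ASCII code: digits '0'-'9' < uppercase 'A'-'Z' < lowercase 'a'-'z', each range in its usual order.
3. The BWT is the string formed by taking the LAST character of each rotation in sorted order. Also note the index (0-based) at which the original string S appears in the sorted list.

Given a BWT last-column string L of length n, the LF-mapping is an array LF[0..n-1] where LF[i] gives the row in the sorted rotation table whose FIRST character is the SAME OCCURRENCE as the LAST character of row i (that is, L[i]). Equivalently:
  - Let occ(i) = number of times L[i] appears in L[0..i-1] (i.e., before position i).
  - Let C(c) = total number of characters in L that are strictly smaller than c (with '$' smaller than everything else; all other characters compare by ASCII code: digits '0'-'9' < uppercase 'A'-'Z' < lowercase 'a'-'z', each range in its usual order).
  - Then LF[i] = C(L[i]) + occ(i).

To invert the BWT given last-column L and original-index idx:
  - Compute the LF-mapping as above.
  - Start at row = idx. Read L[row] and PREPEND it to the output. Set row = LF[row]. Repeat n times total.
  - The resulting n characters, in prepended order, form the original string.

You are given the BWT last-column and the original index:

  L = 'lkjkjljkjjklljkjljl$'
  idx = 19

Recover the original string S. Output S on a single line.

Answer: lllkjljkjjjjlkkjjkl$

Derivation:
LF mapping: 14 9 1 10 2 15 3 11 4 5 12 16 17 6 13 7 18 8 19 0
Walk LF starting at row 19, prepending L[row]:
  step 1: row=19, L[19]='$', prepend. Next row=LF[19]=0
  step 2: row=0, L[0]='l', prepend. Next row=LF[0]=14
  step 3: row=14, L[14]='k', prepend. Next row=LF[14]=13
  step 4: row=13, L[13]='j', prepend. Next row=LF[13]=6
  step 5: row=6, L[6]='j', prepend. Next row=LF[6]=3
  step 6: row=3, L[3]='k', prepend. Next row=LF[3]=10
  step 7: row=10, L[10]='k', prepend. Next row=LF[10]=12
  step 8: row=12, L[12]='l', prepend. Next row=LF[12]=17
  step 9: row=17, L[17]='j', prepend. Next row=LF[17]=8
  step 10: row=8, L[8]='j', prepend. Next row=LF[8]=4
  step 11: row=4, L[4]='j', prepend. Next row=LF[4]=2
  step 12: row=2, L[2]='j', prepend. Next row=LF[2]=1
  step 13: row=1, L[1]='k', prepend. Next row=LF[1]=9
  step 14: row=9, L[9]='j', prepend. Next row=LF[9]=5
  step 15: row=5, L[5]='l', prepend. Next row=LF[5]=15
  step 16: row=15, L[15]='j', prepend. Next row=LF[15]=7
  step 17: row=7, L[7]='k', prepend. Next row=LF[7]=11
  step 18: row=11, L[11]='l', prepend. Next row=LF[11]=16
  step 19: row=16, L[16]='l', prepend. Next row=LF[16]=18
  step 20: row=18, L[18]='l', prepend. Next row=LF[18]=19
Reversed output: lllkjljkjjjjlkkjjkl$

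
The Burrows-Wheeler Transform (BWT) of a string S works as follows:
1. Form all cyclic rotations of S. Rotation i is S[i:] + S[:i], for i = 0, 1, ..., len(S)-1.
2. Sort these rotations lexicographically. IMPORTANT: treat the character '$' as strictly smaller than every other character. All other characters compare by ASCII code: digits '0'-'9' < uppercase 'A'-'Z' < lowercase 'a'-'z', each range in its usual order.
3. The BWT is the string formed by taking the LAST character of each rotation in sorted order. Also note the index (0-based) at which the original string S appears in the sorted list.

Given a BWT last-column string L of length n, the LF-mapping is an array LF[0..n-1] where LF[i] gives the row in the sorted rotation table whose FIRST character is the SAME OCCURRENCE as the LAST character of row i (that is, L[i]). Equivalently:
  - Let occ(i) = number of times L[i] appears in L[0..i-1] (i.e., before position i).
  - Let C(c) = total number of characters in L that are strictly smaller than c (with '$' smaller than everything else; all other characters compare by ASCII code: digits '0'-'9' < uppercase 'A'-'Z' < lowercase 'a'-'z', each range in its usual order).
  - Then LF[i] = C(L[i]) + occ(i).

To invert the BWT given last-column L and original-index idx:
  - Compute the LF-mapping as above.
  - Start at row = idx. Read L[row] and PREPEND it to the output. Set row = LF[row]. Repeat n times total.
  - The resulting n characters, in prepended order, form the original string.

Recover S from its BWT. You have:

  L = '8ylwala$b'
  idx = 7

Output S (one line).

LF mapping: 1 8 5 7 2 6 3 0 4
Walk LF starting at row 7, prepending L[row]:
  step 1: row=7, L[7]='$', prepend. Next row=LF[7]=0
  step 2: row=0, L[0]='8', prepend. Next row=LF[0]=1
  step 3: row=1, L[1]='y', prepend. Next row=LF[1]=8
  step 4: row=8, L[8]='b', prepend. Next row=LF[8]=4
  step 5: row=4, L[4]='a', prepend. Next row=LF[4]=2
  step 6: row=2, L[2]='l', prepend. Next row=LF[2]=5
  step 7: row=5, L[5]='l', prepend. Next row=LF[5]=6
  step 8: row=6, L[6]='a', prepend. Next row=LF[6]=3
  step 9: row=3, L[3]='w', prepend. Next row=LF[3]=7
Reversed output: wallaby8$

Answer: wallaby8$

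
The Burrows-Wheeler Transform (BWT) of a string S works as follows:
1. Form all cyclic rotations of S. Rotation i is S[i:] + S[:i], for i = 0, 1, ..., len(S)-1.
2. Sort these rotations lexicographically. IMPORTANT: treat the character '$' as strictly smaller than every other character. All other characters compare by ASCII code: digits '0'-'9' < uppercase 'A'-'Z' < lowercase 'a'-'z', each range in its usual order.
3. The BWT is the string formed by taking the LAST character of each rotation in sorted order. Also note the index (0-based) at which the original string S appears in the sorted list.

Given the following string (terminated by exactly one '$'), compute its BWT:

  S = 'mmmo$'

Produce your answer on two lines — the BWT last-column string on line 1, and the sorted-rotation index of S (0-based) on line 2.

Answer: o$mmm
1

Derivation:
All 5 rotations (rotation i = S[i:]+S[:i]):
  rot[0] = mmmo$
  rot[1] = mmo$m
  rot[2] = mo$mm
  rot[3] = o$mmm
  rot[4] = $mmmo
Sorted (with $ < everything):
  sorted[0] = $mmmo  (last char: 'o')
  sorted[1] = mmmo$  (last char: '$')
  sorted[2] = mmo$m  (last char: 'm')
  sorted[3] = mo$mm  (last char: 'm')
  sorted[4] = o$mmm  (last char: 'm')
Last column: o$mmm
Original string S is at sorted index 1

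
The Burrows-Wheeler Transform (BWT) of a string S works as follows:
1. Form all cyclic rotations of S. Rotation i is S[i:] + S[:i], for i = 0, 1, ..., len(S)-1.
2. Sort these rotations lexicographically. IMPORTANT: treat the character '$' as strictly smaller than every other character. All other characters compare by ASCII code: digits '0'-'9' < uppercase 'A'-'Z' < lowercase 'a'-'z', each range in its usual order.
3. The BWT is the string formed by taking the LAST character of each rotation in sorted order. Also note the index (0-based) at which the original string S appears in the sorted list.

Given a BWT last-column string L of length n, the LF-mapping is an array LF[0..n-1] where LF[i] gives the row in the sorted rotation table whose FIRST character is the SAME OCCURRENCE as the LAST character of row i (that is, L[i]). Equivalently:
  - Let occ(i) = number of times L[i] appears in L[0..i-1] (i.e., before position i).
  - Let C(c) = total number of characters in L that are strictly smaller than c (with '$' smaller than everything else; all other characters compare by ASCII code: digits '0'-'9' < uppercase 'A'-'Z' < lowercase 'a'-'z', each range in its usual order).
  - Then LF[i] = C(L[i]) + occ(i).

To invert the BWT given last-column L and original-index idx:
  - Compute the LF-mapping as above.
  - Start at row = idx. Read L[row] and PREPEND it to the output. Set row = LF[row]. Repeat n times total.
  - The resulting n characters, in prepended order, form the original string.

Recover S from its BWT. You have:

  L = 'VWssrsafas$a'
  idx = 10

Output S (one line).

LF mapping: 1 2 8 9 7 10 3 6 4 11 0 5
Walk LF starting at row 10, prepending L[row]:
  step 1: row=10, L[10]='$', prepend. Next row=LF[10]=0
  step 2: row=0, L[0]='V', prepend. Next row=LF[0]=1
  step 3: row=1, L[1]='W', prepend. Next row=LF[1]=2
  step 4: row=2, L[2]='s', prepend. Next row=LF[2]=8
  step 5: row=8, L[8]='a', prepend. Next row=LF[8]=4
  step 6: row=4, L[4]='r', prepend. Next row=LF[4]=7
  step 7: row=7, L[7]='f', prepend. Next row=LF[7]=6
  step 8: row=6, L[6]='a', prepend. Next row=LF[6]=3
  step 9: row=3, L[3]='s', prepend. Next row=LF[3]=9
  step 10: row=9, L[9]='s', prepend. Next row=LF[9]=11
  step 11: row=11, L[11]='a', prepend. Next row=LF[11]=5
  step 12: row=5, L[5]='s', prepend. Next row=LF[5]=10
Reversed output: sassafrasWV$

Answer: sassafrasWV$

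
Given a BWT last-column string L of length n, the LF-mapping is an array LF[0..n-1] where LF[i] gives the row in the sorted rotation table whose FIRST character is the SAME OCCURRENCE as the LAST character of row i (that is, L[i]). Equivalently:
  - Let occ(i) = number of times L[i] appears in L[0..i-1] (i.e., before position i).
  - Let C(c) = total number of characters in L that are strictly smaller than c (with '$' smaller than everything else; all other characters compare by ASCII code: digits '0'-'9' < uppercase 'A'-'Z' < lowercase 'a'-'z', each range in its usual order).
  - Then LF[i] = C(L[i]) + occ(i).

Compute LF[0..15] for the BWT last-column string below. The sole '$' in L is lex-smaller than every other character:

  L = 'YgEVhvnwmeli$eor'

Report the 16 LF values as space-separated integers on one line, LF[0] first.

Char counts: '$':1, 'E':1, 'V':1, 'Y':1, 'e':2, 'g':1, 'h':1, 'i':1, 'l':1, 'm':1, 'n':1, 'o':1, 'r':1, 'v':1, 'w':1
C (first-col start): C('$')=0, C('E')=1, C('V')=2, C('Y')=3, C('e')=4, C('g')=6, C('h')=7, C('i')=8, C('l')=9, C('m')=10, C('n')=11, C('o')=12, C('r')=13, C('v')=14, C('w')=15
L[0]='Y': occ=0, LF[0]=C('Y')+0=3+0=3
L[1]='g': occ=0, LF[1]=C('g')+0=6+0=6
L[2]='E': occ=0, LF[2]=C('E')+0=1+0=1
L[3]='V': occ=0, LF[3]=C('V')+0=2+0=2
L[4]='h': occ=0, LF[4]=C('h')+0=7+0=7
L[5]='v': occ=0, LF[5]=C('v')+0=14+0=14
L[6]='n': occ=0, LF[6]=C('n')+0=11+0=11
L[7]='w': occ=0, LF[7]=C('w')+0=15+0=15
L[8]='m': occ=0, LF[8]=C('m')+0=10+0=10
L[9]='e': occ=0, LF[9]=C('e')+0=4+0=4
L[10]='l': occ=0, LF[10]=C('l')+0=9+0=9
L[11]='i': occ=0, LF[11]=C('i')+0=8+0=8
L[12]='$': occ=0, LF[12]=C('$')+0=0+0=0
L[13]='e': occ=1, LF[13]=C('e')+1=4+1=5
L[14]='o': occ=0, LF[14]=C('o')+0=12+0=12
L[15]='r': occ=0, LF[15]=C('r')+0=13+0=13

Answer: 3 6 1 2 7 14 11 15 10 4 9 8 0 5 12 13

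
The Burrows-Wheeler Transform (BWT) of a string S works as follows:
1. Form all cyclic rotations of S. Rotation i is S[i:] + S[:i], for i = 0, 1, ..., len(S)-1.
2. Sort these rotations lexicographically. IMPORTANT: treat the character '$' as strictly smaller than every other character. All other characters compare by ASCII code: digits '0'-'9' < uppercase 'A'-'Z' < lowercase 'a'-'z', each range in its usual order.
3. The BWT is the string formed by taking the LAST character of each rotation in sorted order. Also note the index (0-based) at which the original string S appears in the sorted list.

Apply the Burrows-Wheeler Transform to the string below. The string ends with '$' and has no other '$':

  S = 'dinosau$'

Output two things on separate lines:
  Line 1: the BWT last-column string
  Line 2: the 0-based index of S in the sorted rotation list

Answer: us$dinoa
2

Derivation:
All 8 rotations (rotation i = S[i:]+S[:i]):
  rot[0] = dinosau$
  rot[1] = inosau$d
  rot[2] = nosau$di
  rot[3] = osau$din
  rot[4] = sau$dino
  rot[5] = au$dinos
  rot[6] = u$dinosa
  rot[7] = $dinosau
Sorted (with $ < everything):
  sorted[0] = $dinosau  (last char: 'u')
  sorted[1] = au$dinos  (last char: 's')
  sorted[2] = dinosau$  (last char: '$')
  sorted[3] = inosau$d  (last char: 'd')
  sorted[4] = nosau$di  (last char: 'i')
  sorted[5] = osau$din  (last char: 'n')
  sorted[6] = sau$dino  (last char: 'o')
  sorted[7] = u$dinosa  (last char: 'a')
Last column: us$dinoa
Original string S is at sorted index 2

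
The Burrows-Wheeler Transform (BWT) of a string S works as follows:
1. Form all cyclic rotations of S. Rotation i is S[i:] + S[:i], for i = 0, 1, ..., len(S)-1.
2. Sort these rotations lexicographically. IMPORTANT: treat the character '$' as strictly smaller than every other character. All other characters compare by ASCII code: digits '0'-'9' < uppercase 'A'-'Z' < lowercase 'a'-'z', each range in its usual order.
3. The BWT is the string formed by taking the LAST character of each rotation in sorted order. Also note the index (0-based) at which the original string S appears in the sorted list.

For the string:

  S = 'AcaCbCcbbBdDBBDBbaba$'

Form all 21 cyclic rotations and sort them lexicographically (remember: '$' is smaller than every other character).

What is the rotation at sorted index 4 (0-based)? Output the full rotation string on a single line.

All 21 rotations (rotation i = S[i:]+S[:i]):
  rot[0] = AcaCbCcbbBdDBBDBbaba$
  rot[1] = caCbCcbbBdDBBDBbaba$A
  rot[2] = aCbCcbbBdDBBDBbaba$Ac
  rot[3] = CbCcbbBdDBBDBbaba$Aca
  rot[4] = bCcbbBdDBBDBbaba$AcaC
  rot[5] = CcbbBdDBBDBbaba$AcaCb
  rot[6] = cbbBdDBBDBbaba$AcaCbC
  rot[7] = bbBdDBBDBbaba$AcaCbCc
  rot[8] = bBdDBBDBbaba$AcaCbCcb
  rot[9] = BdDBBDBbaba$AcaCbCcbb
  rot[10] = dDBBDBbaba$AcaCbCcbbB
  rot[11] = DBBDBbaba$AcaCbCcbbBd
  rot[12] = BBDBbaba$AcaCbCcbbBdD
  rot[13] = BDBbaba$AcaCbCcbbBdDB
  rot[14] = DBbaba$AcaCbCcbbBdDBB
  rot[15] = Bbaba$AcaCbCcbbBdDBBD
  rot[16] = baba$AcaCbCcbbBdDBBDB
  rot[17] = aba$AcaCbCcbbBdDBBDBb
  rot[18] = ba$AcaCbCcbbBdDBBDBba
  rot[19] = a$AcaCbCcbbBdDBBDBbab
  rot[20] = $AcaCbCcbbBdDBBDBbaba
Sorted (with $ < everything):
  sorted[0] = $AcaCbCcbbBdDBBDBbaba
  sorted[1] = AcaCbCcbbBdDBBDBbaba$
  sorted[2] = BBDBbaba$AcaCbCcbbBdD
  sorted[3] = BDBbaba$AcaCbCcbbBdDB
  sorted[4] = Bbaba$AcaCbCcbbBdDBBD
  sorted[5] = BdDBBDBbaba$AcaCbCcbb
  sorted[6] = CbCcbbBdDBBDBbaba$Aca
  sorted[7] = CcbbBdDBBDBbaba$AcaCb
  sorted[8] = DBBDBbaba$AcaCbCcbbBd
  sorted[9] = DBbaba$AcaCbCcbbBdDBB
  sorted[10] = a$AcaCbCcbbBdDBBDBbab
  sorted[11] = aCbCcbbBdDBBDBbaba$Ac
  sorted[12] = aba$AcaCbCcbbBdDBBDBb
  sorted[13] = bBdDBBDBbaba$AcaCbCcb
  sorted[14] = bCcbbBdDBBDBbaba$AcaC
  sorted[15] = ba$AcaCbCcbbBdDBBDBba
  sorted[16] = baba$AcaCbCcbbBdDBBDB
  sorted[17] = bbBdDBBDBbaba$AcaCbCc
  sorted[18] = caCbCcbbBdDBBDBbaba$A
  sorted[19] = cbbBdDBBDBbaba$AcaCbC
  sorted[20] = dDBBDBbaba$AcaCbCcbbB
sorted[4] = Bbaba$AcaCbCcbbBdDBBD

Answer: Bbaba$AcaCbCcbbBdDBBD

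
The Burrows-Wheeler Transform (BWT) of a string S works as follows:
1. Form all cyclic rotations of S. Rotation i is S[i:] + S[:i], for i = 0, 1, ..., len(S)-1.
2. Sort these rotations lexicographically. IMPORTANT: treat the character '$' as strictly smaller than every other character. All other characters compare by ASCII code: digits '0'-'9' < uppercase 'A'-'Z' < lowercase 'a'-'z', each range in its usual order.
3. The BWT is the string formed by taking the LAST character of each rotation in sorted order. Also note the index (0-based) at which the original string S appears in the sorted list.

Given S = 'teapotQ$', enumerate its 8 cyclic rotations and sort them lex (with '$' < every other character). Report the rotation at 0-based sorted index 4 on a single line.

Answer: otQ$teap

Derivation:
All 8 rotations (rotation i = S[i:]+S[:i]):
  rot[0] = teapotQ$
  rot[1] = eapotQ$t
  rot[2] = apotQ$te
  rot[3] = potQ$tea
  rot[4] = otQ$teap
  rot[5] = tQ$teapo
  rot[6] = Q$teapot
  rot[7] = $teapotQ
Sorted (with $ < everything):
  sorted[0] = $teapotQ
  sorted[1] = Q$teapot
  sorted[2] = apotQ$te
  sorted[3] = eapotQ$t
  sorted[4] = otQ$teap
  sorted[5] = potQ$tea
  sorted[6] = tQ$teapo
  sorted[7] = teapotQ$
sorted[4] = otQ$teap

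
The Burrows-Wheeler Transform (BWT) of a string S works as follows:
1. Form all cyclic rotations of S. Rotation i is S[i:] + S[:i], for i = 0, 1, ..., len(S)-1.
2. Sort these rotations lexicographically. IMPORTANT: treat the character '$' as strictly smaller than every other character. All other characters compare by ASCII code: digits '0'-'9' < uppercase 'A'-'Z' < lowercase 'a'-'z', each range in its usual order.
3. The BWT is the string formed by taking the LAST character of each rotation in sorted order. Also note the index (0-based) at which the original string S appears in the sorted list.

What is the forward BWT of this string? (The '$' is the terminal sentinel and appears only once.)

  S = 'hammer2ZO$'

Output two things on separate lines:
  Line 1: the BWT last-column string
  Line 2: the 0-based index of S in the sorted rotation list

All 10 rotations (rotation i = S[i:]+S[:i]):
  rot[0] = hammer2ZO$
  rot[1] = ammer2ZO$h
  rot[2] = mmer2ZO$ha
  rot[3] = mer2ZO$ham
  rot[4] = er2ZO$hamm
  rot[5] = r2ZO$hamme
  rot[6] = 2ZO$hammer
  rot[7] = ZO$hammer2
  rot[8] = O$hammer2Z
  rot[9] = $hammer2ZO
Sorted (with $ < everything):
  sorted[0] = $hammer2ZO  (last char: 'O')
  sorted[1] = 2ZO$hammer  (last char: 'r')
  sorted[2] = O$hammer2Z  (last char: 'Z')
  sorted[3] = ZO$hammer2  (last char: '2')
  sorted[4] = ammer2ZO$h  (last char: 'h')
  sorted[5] = er2ZO$hamm  (last char: 'm')
  sorted[6] = hammer2ZO$  (last char: '$')
  sorted[7] = mer2ZO$ham  (last char: 'm')
  sorted[8] = mmer2ZO$ha  (last char: 'a')
  sorted[9] = r2ZO$hamme  (last char: 'e')
Last column: OrZ2hm$mae
Original string S is at sorted index 6

Answer: OrZ2hm$mae
6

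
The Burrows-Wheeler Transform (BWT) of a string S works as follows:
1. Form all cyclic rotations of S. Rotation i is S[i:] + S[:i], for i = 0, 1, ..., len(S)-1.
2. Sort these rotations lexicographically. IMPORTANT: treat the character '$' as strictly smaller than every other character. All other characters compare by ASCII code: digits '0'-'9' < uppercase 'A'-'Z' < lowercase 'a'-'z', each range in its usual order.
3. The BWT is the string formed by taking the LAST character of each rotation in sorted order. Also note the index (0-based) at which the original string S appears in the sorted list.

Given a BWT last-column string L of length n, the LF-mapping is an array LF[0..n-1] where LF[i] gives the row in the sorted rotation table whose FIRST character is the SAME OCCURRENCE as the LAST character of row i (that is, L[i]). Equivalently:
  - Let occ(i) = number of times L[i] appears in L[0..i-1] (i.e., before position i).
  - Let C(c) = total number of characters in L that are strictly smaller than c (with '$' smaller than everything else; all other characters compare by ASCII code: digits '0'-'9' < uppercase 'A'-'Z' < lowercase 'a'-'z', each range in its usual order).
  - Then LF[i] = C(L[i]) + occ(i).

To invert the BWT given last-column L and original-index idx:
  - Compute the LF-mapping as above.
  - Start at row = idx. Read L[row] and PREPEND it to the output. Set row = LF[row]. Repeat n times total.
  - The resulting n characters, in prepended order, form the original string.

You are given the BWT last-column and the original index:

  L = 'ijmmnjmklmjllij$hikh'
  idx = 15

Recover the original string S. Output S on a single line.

Answer: mhnilkmjlljkjimjhmi$

Derivation:
LF mapping: 3 6 15 16 19 7 17 10 12 18 8 13 14 4 9 0 1 5 11 2
Walk LF starting at row 15, prepending L[row]:
  step 1: row=15, L[15]='$', prepend. Next row=LF[15]=0
  step 2: row=0, L[0]='i', prepend. Next row=LF[0]=3
  step 3: row=3, L[3]='m', prepend. Next row=LF[3]=16
  step 4: row=16, L[16]='h', prepend. Next row=LF[16]=1
  step 5: row=1, L[1]='j', prepend. Next row=LF[1]=6
  step 6: row=6, L[6]='m', prepend. Next row=LF[6]=17
  step 7: row=17, L[17]='i', prepend. Next row=LF[17]=5
  step 8: row=5, L[5]='j', prepend. Next row=LF[5]=7
  step 9: row=7, L[7]='k', prepend. Next row=LF[7]=10
  step 10: row=10, L[10]='j', prepend. Next row=LF[10]=8
  step 11: row=8, L[8]='l', prepend. Next row=LF[8]=12
  step 12: row=12, L[12]='l', prepend. Next row=LF[12]=14
  step 13: row=14, L[14]='j', prepend. Next row=LF[14]=9
  step 14: row=9, L[9]='m', prepend. Next row=LF[9]=18
  step 15: row=18, L[18]='k', prepend. Next row=LF[18]=11
  step 16: row=11, L[11]='l', prepend. Next row=LF[11]=13
  step 17: row=13, L[13]='i', prepend. Next row=LF[13]=4
  step 18: row=4, L[4]='n', prepend. Next row=LF[4]=19
  step 19: row=19, L[19]='h', prepend. Next row=LF[19]=2
  step 20: row=2, L[2]='m', prepend. Next row=LF[2]=15
Reversed output: mhnilkmjlljkjimjhmi$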